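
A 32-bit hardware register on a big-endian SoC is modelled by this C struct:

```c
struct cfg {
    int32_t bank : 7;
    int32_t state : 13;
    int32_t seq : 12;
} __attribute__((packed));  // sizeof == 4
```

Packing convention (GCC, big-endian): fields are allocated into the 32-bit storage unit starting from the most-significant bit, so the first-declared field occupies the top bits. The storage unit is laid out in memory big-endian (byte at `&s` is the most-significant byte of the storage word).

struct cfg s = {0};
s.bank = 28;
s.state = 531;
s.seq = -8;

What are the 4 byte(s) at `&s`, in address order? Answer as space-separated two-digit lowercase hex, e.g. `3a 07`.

38 21 3f f8

bank:7 = 28 → 0x1c << 25 → word 0x38000000
state:13 = 531 → 0x213 << 12 → word 0x38213000
seq:12 = -8 → 0xff8 << 0 → word 0x38213ff8
word = 0x38213ff8 → big-endian bytes:
  [0]=0x38  [1]=0x21  [2]=0x3f  [3]=0xf8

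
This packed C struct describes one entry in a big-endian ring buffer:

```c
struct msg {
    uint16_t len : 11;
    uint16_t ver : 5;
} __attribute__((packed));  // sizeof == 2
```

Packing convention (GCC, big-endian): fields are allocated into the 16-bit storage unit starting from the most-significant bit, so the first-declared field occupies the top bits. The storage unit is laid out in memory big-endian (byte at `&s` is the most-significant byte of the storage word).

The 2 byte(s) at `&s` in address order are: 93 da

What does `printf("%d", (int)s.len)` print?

[0]=0x93 [1]=0xda (big-endian) → word 0x93da
len [5+:11] = (word>>5) & 0x7ff = 1182  ←
ver [0+:5] = (word>>0) & 0x1f = 26

1182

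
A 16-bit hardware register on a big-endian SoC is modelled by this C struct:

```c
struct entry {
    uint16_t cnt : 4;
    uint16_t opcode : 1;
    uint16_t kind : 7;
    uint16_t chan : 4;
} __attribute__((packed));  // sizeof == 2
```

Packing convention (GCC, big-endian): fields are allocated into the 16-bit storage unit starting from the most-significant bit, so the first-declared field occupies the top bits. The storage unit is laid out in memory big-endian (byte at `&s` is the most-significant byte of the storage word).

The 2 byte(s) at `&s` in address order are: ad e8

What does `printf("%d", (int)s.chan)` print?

[0]=0xad [1]=0xe8 (big-endian) → word 0xade8
cnt:4 @ bit 12 → (0xade8>>12)&0xf = 0xa
opcode:1 @ bit 11 → (0xade8>>11)&0x1 = 0x1
kind:7 @ bit 4 → (0xade8>>4)&0x7f = 0x5e
chan:4 @ bit 0 → (0xade8>>0)&0xf = 0x8  ←

8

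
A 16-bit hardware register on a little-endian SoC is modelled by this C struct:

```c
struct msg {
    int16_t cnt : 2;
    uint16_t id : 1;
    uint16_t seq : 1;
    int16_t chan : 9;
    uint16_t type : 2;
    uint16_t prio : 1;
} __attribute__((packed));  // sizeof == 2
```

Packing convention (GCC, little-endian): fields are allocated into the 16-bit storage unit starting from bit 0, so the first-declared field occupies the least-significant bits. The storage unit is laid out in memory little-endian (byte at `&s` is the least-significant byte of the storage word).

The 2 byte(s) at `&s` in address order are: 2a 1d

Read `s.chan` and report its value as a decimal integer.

[0]=0x2a [1]=0x1d (little-endian) → word 0x1d2a
cnt:2 @ bit 0 → (0x1d2a>>0)&0x3 = 0x2
id:1 @ bit 2 → (0x1d2a>>2)&0x1 = 0x0
seq:1 @ bit 3 → (0x1d2a>>3)&0x1 = 0x1
chan:9 @ bit 4 → (0x1d2a>>4)&0x1ff = 0x1d2  ←
type:2 @ bit 13 → (0x1d2a>>13)&0x3 = 0x0
prio:1 @ bit 15 → (0x1d2a>>15)&0x1 = 0x0
chan signed 9b, MSB=1: 466 - 512 = -46

-46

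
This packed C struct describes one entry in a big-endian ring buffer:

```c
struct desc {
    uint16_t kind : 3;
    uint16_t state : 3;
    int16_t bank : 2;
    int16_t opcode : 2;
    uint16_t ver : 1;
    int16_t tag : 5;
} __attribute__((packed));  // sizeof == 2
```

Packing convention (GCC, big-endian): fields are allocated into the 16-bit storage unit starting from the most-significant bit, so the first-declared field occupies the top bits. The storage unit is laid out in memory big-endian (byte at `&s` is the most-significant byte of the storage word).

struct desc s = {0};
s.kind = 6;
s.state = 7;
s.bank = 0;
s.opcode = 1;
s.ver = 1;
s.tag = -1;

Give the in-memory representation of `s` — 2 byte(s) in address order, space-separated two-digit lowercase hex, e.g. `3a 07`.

dc 7f

kind (3b) val=6 bits=0x6 at bit 13: 0xc000
state (3b) val=7 bits=0x7 at bit 10: 0xdc00
bank (2b) val=0 bits=0x0 at bit 8: 0xdc00
opcode (2b) val=1 bits=0x1 at bit 6: 0xdc40
ver (1b) val=1 bits=0x1 at bit 5: 0xdc60
tag (5b) val=-1 bits=0x1f at bit 0: 0xdc7f
word = 0xdc7f → big-endian bytes:
  [0]=0xdc  [1]=0x7f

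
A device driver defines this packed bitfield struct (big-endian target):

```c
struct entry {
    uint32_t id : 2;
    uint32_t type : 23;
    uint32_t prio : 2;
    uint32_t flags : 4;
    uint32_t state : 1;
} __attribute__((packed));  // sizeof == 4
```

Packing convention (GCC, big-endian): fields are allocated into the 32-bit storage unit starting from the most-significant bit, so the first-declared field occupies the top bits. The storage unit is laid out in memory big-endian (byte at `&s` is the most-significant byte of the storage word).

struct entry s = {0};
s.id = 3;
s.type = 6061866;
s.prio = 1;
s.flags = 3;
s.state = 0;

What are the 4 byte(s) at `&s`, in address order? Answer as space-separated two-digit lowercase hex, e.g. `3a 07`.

ee 3f 95 26

id (2b) val=3 bits=0x3 at bit 30: 0xc0000000
type (23b) val=6061866 bits=0x5c7f2a at bit 7: 0xee3f9500
prio (2b) val=1 bits=0x1 at bit 5: 0xee3f9520
flags (4b) val=3 bits=0x3 at bit 1: 0xee3f9526
state (1b) val=0 bits=0x0 at bit 0: 0xee3f9526
word = 0xee3f9526 → big-endian bytes:
  [0]=0xee  [1]=0x3f  [2]=0x95  [3]=0x26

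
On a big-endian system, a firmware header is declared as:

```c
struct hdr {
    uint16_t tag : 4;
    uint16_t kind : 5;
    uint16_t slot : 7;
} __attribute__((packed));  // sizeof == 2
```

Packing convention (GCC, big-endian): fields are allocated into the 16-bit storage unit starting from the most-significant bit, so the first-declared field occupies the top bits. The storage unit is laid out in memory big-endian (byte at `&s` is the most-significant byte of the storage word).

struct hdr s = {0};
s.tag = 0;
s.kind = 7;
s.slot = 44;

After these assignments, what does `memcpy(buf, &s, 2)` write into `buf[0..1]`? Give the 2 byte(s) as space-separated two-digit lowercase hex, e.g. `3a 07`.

[12+:4] tag=0 & 0xf = 0x0; word=0x0000
[7+:5] kind=7 & 0x1f = 0x7; word=0x0380
[0+:7] slot=44 & 0x7f = 0x2c; word=0x03ac
word = 0x03ac → big-endian bytes:
  [0]=0x03  [1]=0xac

03 ac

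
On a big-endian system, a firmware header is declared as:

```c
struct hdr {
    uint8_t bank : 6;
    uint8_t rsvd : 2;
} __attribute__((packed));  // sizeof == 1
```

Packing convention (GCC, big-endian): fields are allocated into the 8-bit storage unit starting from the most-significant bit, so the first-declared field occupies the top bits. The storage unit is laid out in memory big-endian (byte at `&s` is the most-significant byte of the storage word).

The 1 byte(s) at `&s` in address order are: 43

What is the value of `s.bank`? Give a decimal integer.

[0]=0x43 (big-endian) → word 0x43
bank:6 @ bit 2 → (0x43>>2)&0x3f = 0x10  ←
rsvd:2 @ bit 0 → (0x43>>0)&0x3 = 0x3

16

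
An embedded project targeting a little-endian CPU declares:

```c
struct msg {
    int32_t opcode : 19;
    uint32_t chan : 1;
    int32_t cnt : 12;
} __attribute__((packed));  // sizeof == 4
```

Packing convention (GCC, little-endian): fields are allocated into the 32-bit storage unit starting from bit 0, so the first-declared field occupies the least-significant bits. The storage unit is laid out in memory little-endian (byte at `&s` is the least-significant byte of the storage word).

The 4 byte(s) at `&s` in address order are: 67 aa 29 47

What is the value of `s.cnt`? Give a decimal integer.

1138

[0]=0x67 [1]=0xaa [2]=0x29 [3]=0x47 (little-endian) → word 0x4729aa67
opcode:19 @ bit 0 → (0x4729aa67>>0)&0x7ffff = 0x1aa67
chan:1 @ bit 19 → (0x4729aa67>>19)&0x1 = 0x1
cnt:12 @ bit 20 → (0x4729aa67>>20)&0xfff = 0x472  ←
cnt signed 12b, MSB=0: value = 1138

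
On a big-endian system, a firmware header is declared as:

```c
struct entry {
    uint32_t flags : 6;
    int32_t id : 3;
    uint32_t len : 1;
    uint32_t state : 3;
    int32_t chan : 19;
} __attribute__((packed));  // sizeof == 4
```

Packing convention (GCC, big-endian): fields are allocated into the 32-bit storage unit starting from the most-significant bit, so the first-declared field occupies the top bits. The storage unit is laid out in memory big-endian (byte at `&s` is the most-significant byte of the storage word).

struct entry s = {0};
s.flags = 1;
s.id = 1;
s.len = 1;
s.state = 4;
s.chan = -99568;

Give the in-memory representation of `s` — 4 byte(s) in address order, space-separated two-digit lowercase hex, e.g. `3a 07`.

04 e6 7b 10

[26+:6] flags=1 & 0x3f = 0x1; word=0x04000000
[23+:3] id=1 & 0x7 = 0x1; word=0x04800000
[22+:1] len=1 & 0x1 = 0x1; word=0x04c00000
[19+:3] state=4 & 0x7 = 0x4; word=0x04e00000
[0+:19] chan=-99568 & 0x7ffff = 0x67b10; word=0x04e67b10
word = 0x04e67b10 → big-endian bytes:
  [0]=0x04  [1]=0xe6  [2]=0x7b  [3]=0x10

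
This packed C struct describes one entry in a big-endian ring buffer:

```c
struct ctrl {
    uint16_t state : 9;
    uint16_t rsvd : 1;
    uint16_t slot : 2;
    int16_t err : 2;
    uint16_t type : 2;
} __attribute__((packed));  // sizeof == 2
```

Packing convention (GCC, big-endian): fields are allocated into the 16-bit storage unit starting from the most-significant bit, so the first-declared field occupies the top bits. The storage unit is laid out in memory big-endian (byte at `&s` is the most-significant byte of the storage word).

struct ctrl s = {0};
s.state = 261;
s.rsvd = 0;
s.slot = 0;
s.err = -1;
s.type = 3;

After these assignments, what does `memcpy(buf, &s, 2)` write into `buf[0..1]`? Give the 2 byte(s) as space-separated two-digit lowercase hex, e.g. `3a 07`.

state:9 = 261 → 0x105 << 7 → word 0x8280
rsvd:1 = 0 → 0x0 << 6 → word 0x8280
slot:2 = 0 → 0x0 << 4 → word 0x8280
err:2 = -1 → 0x3 << 2 → word 0x828c
type:2 = 3 → 0x3 << 0 → word 0x828f
word = 0x828f → big-endian bytes:
  [0]=0x82  [1]=0x8f

82 8f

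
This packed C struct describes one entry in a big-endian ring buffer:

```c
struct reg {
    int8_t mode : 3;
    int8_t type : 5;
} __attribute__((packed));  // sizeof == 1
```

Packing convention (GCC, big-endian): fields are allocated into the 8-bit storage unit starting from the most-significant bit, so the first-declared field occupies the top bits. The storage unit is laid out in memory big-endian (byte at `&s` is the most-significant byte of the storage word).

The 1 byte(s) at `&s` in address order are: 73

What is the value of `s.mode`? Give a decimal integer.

3

[0]=0x73 (big-endian) → word 0x73
mode:3 @ bit 5 → (0x73>>5)&0x7 = 0x3  ←
type:5 @ bit 0 → (0x73>>0)&0x1f = 0x13
mode signed 3b, MSB=0: value = 3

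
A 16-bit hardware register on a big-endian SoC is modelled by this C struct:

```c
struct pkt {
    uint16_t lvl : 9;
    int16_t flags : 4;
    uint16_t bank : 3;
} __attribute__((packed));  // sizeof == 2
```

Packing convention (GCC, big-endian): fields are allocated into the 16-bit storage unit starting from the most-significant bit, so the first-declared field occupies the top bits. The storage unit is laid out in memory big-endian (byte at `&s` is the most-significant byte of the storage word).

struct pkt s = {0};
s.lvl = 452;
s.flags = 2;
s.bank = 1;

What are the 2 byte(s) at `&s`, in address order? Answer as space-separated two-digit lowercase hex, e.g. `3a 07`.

e2 11

lvl (9b) val=452 bits=0x1c4 at bit 7: 0xe200
flags (4b) val=2 bits=0x2 at bit 3: 0xe210
bank (3b) val=1 bits=0x1 at bit 0: 0xe211
word = 0xe211 → big-endian bytes:
  [0]=0xe2  [1]=0x11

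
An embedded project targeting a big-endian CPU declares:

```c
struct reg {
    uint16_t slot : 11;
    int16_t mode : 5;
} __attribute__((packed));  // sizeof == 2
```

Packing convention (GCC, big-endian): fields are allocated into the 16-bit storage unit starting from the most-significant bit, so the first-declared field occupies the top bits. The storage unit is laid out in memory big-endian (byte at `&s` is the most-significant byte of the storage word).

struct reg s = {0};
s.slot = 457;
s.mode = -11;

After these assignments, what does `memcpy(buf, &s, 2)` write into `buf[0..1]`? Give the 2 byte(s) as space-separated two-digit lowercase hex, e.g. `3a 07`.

39 35

slot:11 = 457 → 0x1c9 << 5 → word 0x3920
mode:5 = -11 → 0x15 << 0 → word 0x3935
word = 0x3935 → big-endian bytes:
  [0]=0x39  [1]=0x35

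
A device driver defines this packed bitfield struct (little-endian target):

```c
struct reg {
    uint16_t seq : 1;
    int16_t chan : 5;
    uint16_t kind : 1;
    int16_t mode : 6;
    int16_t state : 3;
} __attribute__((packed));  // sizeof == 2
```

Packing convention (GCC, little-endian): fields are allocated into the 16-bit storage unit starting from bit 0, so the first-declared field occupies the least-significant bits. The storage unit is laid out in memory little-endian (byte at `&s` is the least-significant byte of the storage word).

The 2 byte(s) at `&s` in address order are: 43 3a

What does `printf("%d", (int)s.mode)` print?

[0]=0x43 [1]=0x3a (little-endian) → word 0x3a43
seq [0+:1] = (word>>0) & 0x1 = 1
chan [1+:5] = (word>>1) & 0x1f = 1
kind [6+:1] = (word>>6) & 0x1 = 1
mode [7+:6] = (word>>7) & 0x3f = 52  ←
state [13+:3] = (word>>13) & 0x7 = 1
mode signed 6b, MSB=1: 52 - 64 = -12

-12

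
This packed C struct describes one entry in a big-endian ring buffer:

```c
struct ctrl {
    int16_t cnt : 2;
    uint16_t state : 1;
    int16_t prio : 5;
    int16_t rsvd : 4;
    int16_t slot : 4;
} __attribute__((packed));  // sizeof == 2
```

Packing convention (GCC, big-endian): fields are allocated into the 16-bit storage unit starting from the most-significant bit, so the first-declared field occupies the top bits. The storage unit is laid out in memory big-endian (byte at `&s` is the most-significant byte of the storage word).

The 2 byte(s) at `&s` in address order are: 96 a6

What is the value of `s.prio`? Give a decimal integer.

[0]=0x96 [1]=0xa6 (big-endian) → word 0x96a6
cnt:2 @ bit 14 → (0x96a6>>14)&0x3 = 0x2
state:1 @ bit 13 → (0x96a6>>13)&0x1 = 0x0
prio:5 @ bit 8 → (0x96a6>>8)&0x1f = 0x16  ←
rsvd:4 @ bit 4 → (0x96a6>>4)&0xf = 0xa
slot:4 @ bit 0 → (0x96a6>>0)&0xf = 0x6
prio signed 5b, MSB=1: 22 - 32 = -10

-10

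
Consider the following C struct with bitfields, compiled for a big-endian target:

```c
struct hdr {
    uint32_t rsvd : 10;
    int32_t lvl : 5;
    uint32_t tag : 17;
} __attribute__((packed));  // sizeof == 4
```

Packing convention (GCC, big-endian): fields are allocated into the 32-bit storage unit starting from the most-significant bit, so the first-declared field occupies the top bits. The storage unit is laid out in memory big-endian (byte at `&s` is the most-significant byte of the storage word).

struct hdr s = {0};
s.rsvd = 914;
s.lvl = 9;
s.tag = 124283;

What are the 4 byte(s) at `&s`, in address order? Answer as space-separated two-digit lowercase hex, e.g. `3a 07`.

[22+:10] rsvd=914 & 0x3ff = 0x392; word=0xe4800000
[17+:5] lvl=9 & 0x1f = 0x9; word=0xe4920000
[0+:17] tag=124283 & 0x1ffff = 0x1e57b; word=0xe493e57b
word = 0xe493e57b → big-endian bytes:
  [0]=0xe4  [1]=0x93  [2]=0xe5  [3]=0x7b

e4 93 e5 7b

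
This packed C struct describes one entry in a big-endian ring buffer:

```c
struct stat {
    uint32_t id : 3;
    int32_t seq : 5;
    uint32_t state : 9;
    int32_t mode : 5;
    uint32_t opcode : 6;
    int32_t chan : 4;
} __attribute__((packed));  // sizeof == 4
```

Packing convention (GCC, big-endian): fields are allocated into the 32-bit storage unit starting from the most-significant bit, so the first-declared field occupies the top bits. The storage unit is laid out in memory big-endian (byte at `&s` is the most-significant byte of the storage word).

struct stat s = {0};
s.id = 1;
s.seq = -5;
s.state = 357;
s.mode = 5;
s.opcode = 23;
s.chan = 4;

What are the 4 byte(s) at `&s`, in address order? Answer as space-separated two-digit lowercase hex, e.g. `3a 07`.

[29+:3] id=1 & 0x7 = 0x1; word=0x20000000
[24+:5] seq=-5 & 0x1f = 0x1b; word=0x3b000000
[15+:9] state=357 & 0x1ff = 0x165; word=0x3bb28000
[10+:5] mode=5 & 0x1f = 0x5; word=0x3bb29400
[4+:6] opcode=23 & 0x3f = 0x17; word=0x3bb29570
[0+:4] chan=4 & 0xf = 0x4; word=0x3bb29574
word = 0x3bb29574 → big-endian bytes:
  [0]=0x3b  [1]=0xb2  [2]=0x95  [3]=0x74

3b b2 95 74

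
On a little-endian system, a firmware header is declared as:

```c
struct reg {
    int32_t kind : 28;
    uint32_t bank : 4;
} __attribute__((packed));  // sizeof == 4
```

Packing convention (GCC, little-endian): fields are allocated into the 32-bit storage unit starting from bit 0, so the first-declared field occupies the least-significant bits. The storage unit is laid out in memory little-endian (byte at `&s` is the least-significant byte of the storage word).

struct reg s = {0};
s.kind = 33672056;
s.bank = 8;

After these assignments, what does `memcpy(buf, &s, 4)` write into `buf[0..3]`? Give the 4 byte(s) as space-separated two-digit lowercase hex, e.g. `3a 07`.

[0+:28] kind=33672056 & 0xfffffff = 0x201cb78; word=0x0201cb78
[28+:4] bank=8 & 0xf = 0x8; word=0x8201cb78
word = 0x8201cb78 → little-endian bytes:
  [0]=0x78  [1]=0xcb  [2]=0x01  [3]=0x82

78 cb 01 82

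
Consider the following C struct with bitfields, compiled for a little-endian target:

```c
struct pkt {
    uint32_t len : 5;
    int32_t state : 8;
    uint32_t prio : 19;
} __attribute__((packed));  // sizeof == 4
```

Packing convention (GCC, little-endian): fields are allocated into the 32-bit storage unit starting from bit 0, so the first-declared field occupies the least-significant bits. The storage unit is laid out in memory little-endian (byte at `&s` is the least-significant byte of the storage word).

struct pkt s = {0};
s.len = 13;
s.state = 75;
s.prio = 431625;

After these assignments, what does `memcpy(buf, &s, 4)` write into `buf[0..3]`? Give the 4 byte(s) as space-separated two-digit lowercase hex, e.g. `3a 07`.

6d 29 c1 d2

len:5 = 13 → 0xd << 0 → word 0x0000000d
state:8 = 75 → 0x4b << 5 → word 0x0000096d
prio:19 = 431625 → 0x69609 << 13 → word 0xd2c1296d
word = 0xd2c1296d → little-endian bytes:
  [0]=0x6d  [1]=0x29  [2]=0xc1  [3]=0xd2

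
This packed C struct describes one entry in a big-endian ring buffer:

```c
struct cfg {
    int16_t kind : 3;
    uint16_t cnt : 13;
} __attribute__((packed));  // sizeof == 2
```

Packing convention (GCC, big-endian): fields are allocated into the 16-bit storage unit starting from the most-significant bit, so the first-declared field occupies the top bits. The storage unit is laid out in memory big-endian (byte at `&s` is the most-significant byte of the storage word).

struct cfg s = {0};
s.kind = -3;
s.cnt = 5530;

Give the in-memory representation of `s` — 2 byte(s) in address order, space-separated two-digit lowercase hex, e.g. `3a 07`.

b5 9a

[13+:3] kind=-3 & 0x7 = 0x5; word=0xa000
[0+:13] cnt=5530 & 0x1fff = 0x159a; word=0xb59a
word = 0xb59a → big-endian bytes:
  [0]=0xb5  [1]=0x9a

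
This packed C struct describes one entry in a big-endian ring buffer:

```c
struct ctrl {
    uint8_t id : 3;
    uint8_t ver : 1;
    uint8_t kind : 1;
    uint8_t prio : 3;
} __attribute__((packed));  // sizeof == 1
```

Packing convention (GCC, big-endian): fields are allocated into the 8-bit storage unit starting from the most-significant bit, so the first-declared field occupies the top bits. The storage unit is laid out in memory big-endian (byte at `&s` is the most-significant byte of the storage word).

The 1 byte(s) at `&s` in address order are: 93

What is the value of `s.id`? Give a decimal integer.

[0]=0x93 (big-endian) → word 0x93
id:3 @ bit 5 → (0x93>>5)&0x7 = 0x4  ←
ver:1 @ bit 4 → (0x93>>4)&0x1 = 0x1
kind:1 @ bit 3 → (0x93>>3)&0x1 = 0x0
prio:3 @ bit 0 → (0x93>>0)&0x7 = 0x3

4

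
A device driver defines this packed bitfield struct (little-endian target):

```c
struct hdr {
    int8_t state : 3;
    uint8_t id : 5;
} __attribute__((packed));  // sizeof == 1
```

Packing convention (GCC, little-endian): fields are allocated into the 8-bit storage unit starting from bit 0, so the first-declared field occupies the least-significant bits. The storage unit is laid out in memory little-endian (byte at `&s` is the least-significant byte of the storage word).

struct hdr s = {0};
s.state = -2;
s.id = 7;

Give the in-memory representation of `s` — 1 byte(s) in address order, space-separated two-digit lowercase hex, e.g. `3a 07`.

3e

state:3 = -2 → 0x6 << 0 → word 0x06
id:5 = 7 → 0x7 << 3 → word 0x3e
word = 0x3e → little-endian bytes:
  [0]=0x3e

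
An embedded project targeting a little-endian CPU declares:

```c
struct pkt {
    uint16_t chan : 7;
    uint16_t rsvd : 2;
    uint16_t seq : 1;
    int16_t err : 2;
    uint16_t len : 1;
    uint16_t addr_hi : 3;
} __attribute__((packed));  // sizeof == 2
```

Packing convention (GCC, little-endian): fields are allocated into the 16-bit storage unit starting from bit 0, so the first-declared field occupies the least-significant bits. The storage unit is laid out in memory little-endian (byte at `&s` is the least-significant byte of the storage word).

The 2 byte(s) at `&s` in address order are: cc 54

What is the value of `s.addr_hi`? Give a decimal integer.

2

[0]=0xcc [1]=0x54 (little-endian) → word 0x54cc
chan:7 @ bit 0 → (0x54cc>>0)&0x7f = 0x4c
rsvd:2 @ bit 7 → (0x54cc>>7)&0x3 = 0x1
seq:1 @ bit 9 → (0x54cc>>9)&0x1 = 0x0
err:2 @ bit 10 → (0x54cc>>10)&0x3 = 0x1
len:1 @ bit 12 → (0x54cc>>12)&0x1 = 0x1
addr_hi:3 @ bit 13 → (0x54cc>>13)&0x7 = 0x2  ←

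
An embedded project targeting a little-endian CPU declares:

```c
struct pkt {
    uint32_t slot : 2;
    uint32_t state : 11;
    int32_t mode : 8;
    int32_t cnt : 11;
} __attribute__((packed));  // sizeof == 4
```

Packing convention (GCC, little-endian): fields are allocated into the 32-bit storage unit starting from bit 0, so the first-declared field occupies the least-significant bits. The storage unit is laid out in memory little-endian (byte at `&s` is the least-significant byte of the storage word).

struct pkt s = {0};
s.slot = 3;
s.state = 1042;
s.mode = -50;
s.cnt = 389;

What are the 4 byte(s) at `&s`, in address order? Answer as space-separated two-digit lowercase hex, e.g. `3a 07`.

4b d0 b9 30

slot (2b) val=3 bits=0x3 at bit 0: 0x00000003
state (11b) val=1042 bits=0x412 at bit 2: 0x0000104b
mode (8b) val=-50 bits=0xce at bit 13: 0x0019d04b
cnt (11b) val=389 bits=0x185 at bit 21: 0x30b9d04b
word = 0x30b9d04b → little-endian bytes:
  [0]=0x4b  [1]=0xd0  [2]=0xb9  [3]=0x30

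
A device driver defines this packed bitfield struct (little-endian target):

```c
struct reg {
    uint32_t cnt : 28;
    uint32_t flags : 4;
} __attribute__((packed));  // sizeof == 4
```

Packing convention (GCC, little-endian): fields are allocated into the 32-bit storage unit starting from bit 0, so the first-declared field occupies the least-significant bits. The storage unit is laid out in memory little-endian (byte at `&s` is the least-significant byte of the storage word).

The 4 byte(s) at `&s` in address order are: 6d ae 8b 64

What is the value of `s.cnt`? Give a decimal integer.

76263021

[0]=0x6d [1]=0xae [2]=0x8b [3]=0x64 (little-endian) → word 0x648bae6d
cnt [0+:28] = (word>>0) & 0xfffffff = 76263021  ←
flags [28+:4] = (word>>28) & 0xf = 6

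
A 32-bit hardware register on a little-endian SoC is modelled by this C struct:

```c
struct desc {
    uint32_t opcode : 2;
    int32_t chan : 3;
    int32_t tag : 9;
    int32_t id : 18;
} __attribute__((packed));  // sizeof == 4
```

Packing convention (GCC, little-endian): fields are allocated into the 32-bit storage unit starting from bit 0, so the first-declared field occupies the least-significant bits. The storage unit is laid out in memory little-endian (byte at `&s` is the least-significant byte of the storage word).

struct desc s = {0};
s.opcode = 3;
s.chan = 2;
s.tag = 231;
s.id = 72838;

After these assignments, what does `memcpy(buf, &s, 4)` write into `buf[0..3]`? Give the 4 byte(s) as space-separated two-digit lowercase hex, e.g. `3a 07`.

eb 9c 21 47

opcode:2 = 3 → 0x3 << 0 → word 0x00000003
chan:3 = 2 → 0x2 << 2 → word 0x0000000b
tag:9 = 231 → 0xe7 << 5 → word 0x00001ceb
id:18 = 72838 → 0x11c86 << 14 → word 0x47219ceb
word = 0x47219ceb → little-endian bytes:
  [0]=0xeb  [1]=0x9c  [2]=0x21  [3]=0x47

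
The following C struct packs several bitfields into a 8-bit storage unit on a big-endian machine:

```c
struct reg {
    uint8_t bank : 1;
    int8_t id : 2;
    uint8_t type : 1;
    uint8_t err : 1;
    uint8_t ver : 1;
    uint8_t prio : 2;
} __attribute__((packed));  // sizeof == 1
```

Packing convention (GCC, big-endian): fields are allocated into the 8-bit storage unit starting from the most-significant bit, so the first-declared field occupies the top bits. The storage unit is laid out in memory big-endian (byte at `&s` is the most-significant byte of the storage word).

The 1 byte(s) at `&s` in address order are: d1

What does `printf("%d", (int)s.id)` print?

[0]=0xd1 (big-endian) → word 0xd1
bank:1 @ bit 7 → (0xd1>>7)&0x1 = 0x1
id:2 @ bit 5 → (0xd1>>5)&0x3 = 0x2  ←
type:1 @ bit 4 → (0xd1>>4)&0x1 = 0x1
err:1 @ bit 3 → (0xd1>>3)&0x1 = 0x0
ver:1 @ bit 2 → (0xd1>>2)&0x1 = 0x0
prio:2 @ bit 0 → (0xd1>>0)&0x3 = 0x1
id signed 2b, MSB=1: 2 - 4 = -2

-2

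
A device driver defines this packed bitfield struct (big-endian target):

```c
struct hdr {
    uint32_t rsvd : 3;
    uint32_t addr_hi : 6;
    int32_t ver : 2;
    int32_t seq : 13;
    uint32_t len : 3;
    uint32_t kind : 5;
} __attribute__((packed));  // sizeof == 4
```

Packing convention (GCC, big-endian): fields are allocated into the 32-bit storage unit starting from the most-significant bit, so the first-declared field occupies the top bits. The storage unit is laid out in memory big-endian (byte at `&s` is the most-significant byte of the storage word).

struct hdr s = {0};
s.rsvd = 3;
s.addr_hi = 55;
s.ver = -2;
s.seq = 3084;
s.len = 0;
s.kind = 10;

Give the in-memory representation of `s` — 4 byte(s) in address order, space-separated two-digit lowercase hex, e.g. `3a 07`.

[29+:3] rsvd=3 & 0x7 = 0x3; word=0x60000000
[23+:6] addr_hi=55 & 0x3f = 0x37; word=0x7b800000
[21+:2] ver=-2 & 0x3 = 0x2; word=0x7bc00000
[8+:13] seq=3084 & 0x1fff = 0xc0c; word=0x7bcc0c00
[5+:3] len=0 & 0x7 = 0x0; word=0x7bcc0c00
[0+:5] kind=10 & 0x1f = 0xa; word=0x7bcc0c0a
word = 0x7bcc0c0a → big-endian bytes:
  [0]=0x7b  [1]=0xcc  [2]=0x0c  [3]=0x0a

7b cc 0c 0a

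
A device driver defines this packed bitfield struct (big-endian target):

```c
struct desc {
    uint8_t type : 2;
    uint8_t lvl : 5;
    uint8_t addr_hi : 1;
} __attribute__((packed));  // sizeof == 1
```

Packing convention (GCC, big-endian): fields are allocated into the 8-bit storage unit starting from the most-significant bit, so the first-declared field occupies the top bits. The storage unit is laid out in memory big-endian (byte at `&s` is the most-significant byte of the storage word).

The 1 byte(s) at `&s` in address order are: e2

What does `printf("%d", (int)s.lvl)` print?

17

[0]=0xe2 (big-endian) → word 0xe2
type [6+:2] = (word>>6) & 0x3 = 3
lvl [1+:5] = (word>>1) & 0x1f = 17  ←
addr_hi [0+:1] = (word>>0) & 0x1 = 0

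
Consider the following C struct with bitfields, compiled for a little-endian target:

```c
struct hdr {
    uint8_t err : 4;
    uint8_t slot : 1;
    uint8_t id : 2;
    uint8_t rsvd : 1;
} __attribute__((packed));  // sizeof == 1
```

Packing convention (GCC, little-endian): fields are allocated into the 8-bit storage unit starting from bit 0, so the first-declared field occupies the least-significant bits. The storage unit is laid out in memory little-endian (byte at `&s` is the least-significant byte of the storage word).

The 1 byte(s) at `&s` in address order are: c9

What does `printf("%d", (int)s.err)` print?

9

[0]=0xc9 (little-endian) → word 0xc9
err:4 @ bit 0 → (0xc9>>0)&0xf = 0x9  ←
slot:1 @ bit 4 → (0xc9>>4)&0x1 = 0x0
id:2 @ bit 5 → (0xc9>>5)&0x3 = 0x2
rsvd:1 @ bit 7 → (0xc9>>7)&0x1 = 0x1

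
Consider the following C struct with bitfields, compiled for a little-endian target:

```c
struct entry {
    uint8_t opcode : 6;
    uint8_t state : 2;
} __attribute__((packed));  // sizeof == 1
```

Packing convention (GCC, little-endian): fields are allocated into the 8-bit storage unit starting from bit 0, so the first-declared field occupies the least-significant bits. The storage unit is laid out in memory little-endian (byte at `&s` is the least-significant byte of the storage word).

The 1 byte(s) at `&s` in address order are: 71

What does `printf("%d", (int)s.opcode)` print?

49

[0]=0x71 (little-endian) → word 0x71
opcode [0+:6] = (word>>0) & 0x3f = 49  ←
state [6+:2] = (word>>6) & 0x3 = 1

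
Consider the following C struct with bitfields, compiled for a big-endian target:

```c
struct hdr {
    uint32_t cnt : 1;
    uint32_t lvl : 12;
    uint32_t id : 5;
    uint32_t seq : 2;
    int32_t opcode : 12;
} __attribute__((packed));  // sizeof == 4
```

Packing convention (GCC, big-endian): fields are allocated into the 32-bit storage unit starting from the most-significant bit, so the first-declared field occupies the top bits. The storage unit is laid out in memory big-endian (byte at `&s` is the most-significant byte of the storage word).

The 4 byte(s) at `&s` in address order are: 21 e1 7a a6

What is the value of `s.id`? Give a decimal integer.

5

[0]=0x21 [1]=0xe1 [2]=0x7a [3]=0xa6 (big-endian) → word 0x21e17aa6
cnt [31+:1] = (word>>31) & 0x1 = 0
lvl [19+:12] = (word>>19) & 0xfff = 1084
id [14+:5] = (word>>14) & 0x1f = 5  ←
seq [12+:2] = (word>>12) & 0x3 = 3
opcode [0+:12] = (word>>0) & 0xfff = 2726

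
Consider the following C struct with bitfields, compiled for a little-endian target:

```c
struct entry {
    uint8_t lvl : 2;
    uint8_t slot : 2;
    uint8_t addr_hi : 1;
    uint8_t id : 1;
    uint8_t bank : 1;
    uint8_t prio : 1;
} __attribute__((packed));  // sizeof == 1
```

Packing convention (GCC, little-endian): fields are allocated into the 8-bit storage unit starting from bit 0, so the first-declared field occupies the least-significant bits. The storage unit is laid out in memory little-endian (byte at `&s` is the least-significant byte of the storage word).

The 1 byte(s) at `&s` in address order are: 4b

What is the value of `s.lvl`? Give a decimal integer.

[0]=0x4b (little-endian) → word 0x4b
lvl:2 @ bit 0 → (0x4b>>0)&0x3 = 0x3  ←
slot:2 @ bit 2 → (0x4b>>2)&0x3 = 0x2
addr_hi:1 @ bit 4 → (0x4b>>4)&0x1 = 0x0
id:1 @ bit 5 → (0x4b>>5)&0x1 = 0x0
bank:1 @ bit 6 → (0x4b>>6)&0x1 = 0x1
prio:1 @ bit 7 → (0x4b>>7)&0x1 = 0x0

3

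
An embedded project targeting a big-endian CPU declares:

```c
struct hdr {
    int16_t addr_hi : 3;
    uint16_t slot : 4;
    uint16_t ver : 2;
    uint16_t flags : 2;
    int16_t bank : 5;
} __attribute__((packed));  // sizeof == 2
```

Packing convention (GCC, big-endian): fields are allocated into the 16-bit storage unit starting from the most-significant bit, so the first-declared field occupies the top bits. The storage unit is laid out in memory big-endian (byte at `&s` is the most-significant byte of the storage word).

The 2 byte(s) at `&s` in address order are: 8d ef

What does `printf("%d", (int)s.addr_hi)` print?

[0]=0x8d [1]=0xef (big-endian) → word 0x8def
addr_hi [13+:3] = (word>>13) & 0x7 = 4  ←
slot [9+:4] = (word>>9) & 0xf = 6
ver [7+:2] = (word>>7) & 0x3 = 3
flags [5+:2] = (word>>5) & 0x3 = 3
bank [0+:5] = (word>>0) & 0x1f = 15
addr_hi signed 3b, MSB=1: 4 - 8 = -4

-4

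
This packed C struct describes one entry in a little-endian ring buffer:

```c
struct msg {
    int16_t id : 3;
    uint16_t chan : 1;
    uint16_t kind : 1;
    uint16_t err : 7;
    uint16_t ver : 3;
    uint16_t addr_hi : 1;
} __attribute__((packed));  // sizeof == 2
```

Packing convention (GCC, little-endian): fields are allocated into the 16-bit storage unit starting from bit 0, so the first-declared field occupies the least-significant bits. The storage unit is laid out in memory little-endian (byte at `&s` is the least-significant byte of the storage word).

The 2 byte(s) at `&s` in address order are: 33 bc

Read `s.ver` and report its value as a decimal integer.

[0]=0x33 [1]=0xbc (little-endian) → word 0xbc33
id:3 @ bit 0 → (0xbc33>>0)&0x7 = 0x3
chan:1 @ bit 3 → (0xbc33>>3)&0x1 = 0x0
kind:1 @ bit 4 → (0xbc33>>4)&0x1 = 0x1
err:7 @ bit 5 → (0xbc33>>5)&0x7f = 0x61
ver:3 @ bit 12 → (0xbc33>>12)&0x7 = 0x3  ←
addr_hi:1 @ bit 15 → (0xbc33>>15)&0x1 = 0x1

3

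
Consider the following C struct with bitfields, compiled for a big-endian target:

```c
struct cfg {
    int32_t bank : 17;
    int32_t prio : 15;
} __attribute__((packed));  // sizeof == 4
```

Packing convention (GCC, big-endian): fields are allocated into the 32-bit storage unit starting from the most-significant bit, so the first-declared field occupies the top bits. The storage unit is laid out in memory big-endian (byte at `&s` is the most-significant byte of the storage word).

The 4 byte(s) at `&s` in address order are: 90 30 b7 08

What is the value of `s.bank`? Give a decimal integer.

[0]=0x90 [1]=0x30 [2]=0xb7 [3]=0x08 (big-endian) → word 0x9030b708
bank [15+:17] = (word>>15) & 0x1ffff = 73825  ←
prio [0+:15] = (word>>0) & 0x7fff = 14088
bank signed 17b, MSB=1: 73825 - 131072 = -57247

-57247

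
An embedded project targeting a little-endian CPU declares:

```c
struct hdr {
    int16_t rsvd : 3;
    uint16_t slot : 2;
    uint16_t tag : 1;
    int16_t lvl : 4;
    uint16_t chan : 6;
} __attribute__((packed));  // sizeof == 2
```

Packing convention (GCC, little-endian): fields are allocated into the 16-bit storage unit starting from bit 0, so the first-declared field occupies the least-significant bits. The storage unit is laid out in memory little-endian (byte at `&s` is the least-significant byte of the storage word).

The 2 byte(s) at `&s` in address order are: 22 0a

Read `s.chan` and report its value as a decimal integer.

2

[0]=0x22 [1]=0x0a (little-endian) → word 0x0a22
rsvd:3 @ bit 0 → (0x0a22>>0)&0x7 = 0x2
slot:2 @ bit 3 → (0x0a22>>3)&0x3 = 0x0
tag:1 @ bit 5 → (0x0a22>>5)&0x1 = 0x1
lvl:4 @ bit 6 → (0x0a22>>6)&0xf = 0x8
chan:6 @ bit 10 → (0x0a22>>10)&0x3f = 0x2  ←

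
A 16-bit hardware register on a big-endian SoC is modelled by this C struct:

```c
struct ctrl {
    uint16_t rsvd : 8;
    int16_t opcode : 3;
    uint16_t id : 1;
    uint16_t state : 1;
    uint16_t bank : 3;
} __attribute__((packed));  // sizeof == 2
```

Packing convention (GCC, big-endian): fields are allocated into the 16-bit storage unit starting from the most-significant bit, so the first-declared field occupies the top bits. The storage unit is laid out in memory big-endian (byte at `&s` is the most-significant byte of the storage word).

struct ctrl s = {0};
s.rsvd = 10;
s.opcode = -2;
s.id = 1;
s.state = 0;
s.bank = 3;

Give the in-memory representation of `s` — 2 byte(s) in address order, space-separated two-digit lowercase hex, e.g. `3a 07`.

0a d3

rsvd (8b) val=10 bits=0xa at bit 8: 0x0a00
opcode (3b) val=-2 bits=0x6 at bit 5: 0x0ac0
id (1b) val=1 bits=0x1 at bit 4: 0x0ad0
state (1b) val=0 bits=0x0 at bit 3: 0x0ad0
bank (3b) val=3 bits=0x3 at bit 0: 0x0ad3
word = 0x0ad3 → big-endian bytes:
  [0]=0x0a  [1]=0xd3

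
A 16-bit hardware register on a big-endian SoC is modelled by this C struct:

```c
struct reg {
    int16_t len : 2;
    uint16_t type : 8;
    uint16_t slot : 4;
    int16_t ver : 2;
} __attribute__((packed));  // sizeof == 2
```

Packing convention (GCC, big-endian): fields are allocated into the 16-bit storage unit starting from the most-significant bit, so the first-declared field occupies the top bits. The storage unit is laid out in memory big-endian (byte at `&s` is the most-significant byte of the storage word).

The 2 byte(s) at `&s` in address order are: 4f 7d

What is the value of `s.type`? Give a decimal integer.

[0]=0x4f [1]=0x7d (big-endian) → word 0x4f7d
len:2 @ bit 14 → (0x4f7d>>14)&0x3 = 0x1
type:8 @ bit 6 → (0x4f7d>>6)&0xff = 0x3d  ←
slot:4 @ bit 2 → (0x4f7d>>2)&0xf = 0xf
ver:2 @ bit 0 → (0x4f7d>>0)&0x3 = 0x1

61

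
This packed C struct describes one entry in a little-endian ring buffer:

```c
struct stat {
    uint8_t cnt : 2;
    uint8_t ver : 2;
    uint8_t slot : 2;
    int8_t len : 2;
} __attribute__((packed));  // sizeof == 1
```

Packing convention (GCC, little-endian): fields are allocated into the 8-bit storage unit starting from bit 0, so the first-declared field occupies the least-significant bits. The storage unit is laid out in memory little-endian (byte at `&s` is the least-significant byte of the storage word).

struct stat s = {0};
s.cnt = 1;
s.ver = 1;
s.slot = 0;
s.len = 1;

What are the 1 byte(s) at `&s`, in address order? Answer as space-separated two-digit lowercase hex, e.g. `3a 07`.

45

cnt (2b) val=1 bits=0x1 at bit 0: 0x01
ver (2b) val=1 bits=0x1 at bit 2: 0x05
slot (2b) val=0 bits=0x0 at bit 4: 0x05
len (2b) val=1 bits=0x1 at bit 6: 0x45
word = 0x45 → little-endian bytes:
  [0]=0x45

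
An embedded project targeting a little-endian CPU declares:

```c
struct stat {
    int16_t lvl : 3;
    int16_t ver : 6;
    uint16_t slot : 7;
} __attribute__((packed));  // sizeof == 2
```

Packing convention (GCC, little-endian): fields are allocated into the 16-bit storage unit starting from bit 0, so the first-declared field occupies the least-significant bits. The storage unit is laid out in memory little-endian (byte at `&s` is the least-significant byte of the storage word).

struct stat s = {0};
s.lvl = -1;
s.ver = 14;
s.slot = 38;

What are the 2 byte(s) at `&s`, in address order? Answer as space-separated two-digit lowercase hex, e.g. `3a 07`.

77 4c

lvl (3b) val=-1 bits=0x7 at bit 0: 0x0007
ver (6b) val=14 bits=0xe at bit 3: 0x0077
slot (7b) val=38 bits=0x26 at bit 9: 0x4c77
word = 0x4c77 → little-endian bytes:
  [0]=0x77  [1]=0x4c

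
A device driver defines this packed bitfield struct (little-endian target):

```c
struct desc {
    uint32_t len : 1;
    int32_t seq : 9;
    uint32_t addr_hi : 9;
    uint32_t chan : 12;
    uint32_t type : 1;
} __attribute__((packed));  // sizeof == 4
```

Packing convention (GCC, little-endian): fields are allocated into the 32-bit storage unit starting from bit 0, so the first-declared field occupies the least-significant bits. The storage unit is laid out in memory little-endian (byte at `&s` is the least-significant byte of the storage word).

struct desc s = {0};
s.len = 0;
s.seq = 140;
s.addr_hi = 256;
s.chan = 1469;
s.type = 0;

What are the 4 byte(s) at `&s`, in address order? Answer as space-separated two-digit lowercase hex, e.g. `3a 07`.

18 01 ec 2d

len:1 = 0 → 0x0 << 0 → word 0x00000000
seq:9 = 140 → 0x8c << 1 → word 0x00000118
addr_hi:9 = 256 → 0x100 << 10 → word 0x00040118
chan:12 = 1469 → 0x5bd << 19 → word 0x2dec0118
type:1 = 0 → 0x0 << 31 → word 0x2dec0118
word = 0x2dec0118 → little-endian bytes:
  [0]=0x18  [1]=0x01  [2]=0xec  [3]=0x2d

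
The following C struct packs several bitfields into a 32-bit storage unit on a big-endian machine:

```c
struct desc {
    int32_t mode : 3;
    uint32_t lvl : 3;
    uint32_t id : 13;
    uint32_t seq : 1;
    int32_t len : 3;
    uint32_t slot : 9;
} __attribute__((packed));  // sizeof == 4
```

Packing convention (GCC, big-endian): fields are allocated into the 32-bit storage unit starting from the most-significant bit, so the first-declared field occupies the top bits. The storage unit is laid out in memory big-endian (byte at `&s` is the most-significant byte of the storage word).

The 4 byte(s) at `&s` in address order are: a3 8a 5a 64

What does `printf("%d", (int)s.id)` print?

7250

[0]=0xa3 [1]=0x8a [2]=0x5a [3]=0x64 (big-endian) → word 0xa38a5a64
mode [29+:3] = (word>>29) & 0x7 = 5
lvl [26+:3] = (word>>26) & 0x7 = 0
id [13+:13] = (word>>13) & 0x1fff = 7250  ←
seq [12+:1] = (word>>12) & 0x1 = 1
len [9+:3] = (word>>9) & 0x7 = 5
slot [0+:9] = (word>>0) & 0x1ff = 100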